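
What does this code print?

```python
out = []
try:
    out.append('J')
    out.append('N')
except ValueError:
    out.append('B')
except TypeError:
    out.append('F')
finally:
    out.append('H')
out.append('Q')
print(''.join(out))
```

Execution trace: 'J' (try body) → 'N' (try body, no exception) → 'H' (finally) → 'Q' (after the try/except). Output: JNHQ

Answer: JNHQ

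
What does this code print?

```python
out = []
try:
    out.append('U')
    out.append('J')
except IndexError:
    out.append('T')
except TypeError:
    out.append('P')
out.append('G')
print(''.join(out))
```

Execution trace: 'U' (try body) → 'J' (try body, no exception) → 'G' (after the try/except). Output: UJG

Answer: UJG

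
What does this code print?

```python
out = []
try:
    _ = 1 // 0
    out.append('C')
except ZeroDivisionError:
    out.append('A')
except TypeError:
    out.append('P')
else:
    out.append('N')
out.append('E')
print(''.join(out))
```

Execution trace: 'A' (except ZeroDivisionError) → 'E' (after the try/except). Output: AE

Answer: AE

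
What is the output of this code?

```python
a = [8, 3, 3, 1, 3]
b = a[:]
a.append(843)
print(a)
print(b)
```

Key concept: slice [:] creates copy.
Step by step:
`a = [8, 3, 3, 1, 3]` → a = [8, 3, 3, 1, 3]
`b = a[:]` → b = [8, 3, 3, 1, 3]
`a.append(843)` → a = [8, 3, 3, 1, 3, 843]
`print(a)` → prints [8, 3, 3, 1, 3, 843]
`print(b)` → prints [8, 3, 3, 1, 3]

Answer:
[8, 3, 3, 1, 3, 843]
[8, 3, 3, 1, 3]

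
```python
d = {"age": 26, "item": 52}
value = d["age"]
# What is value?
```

Trace:
`d = {"age": 26, "item": 52}` → d = {'age': 26, 'item': 52}
`value = d["age"]` → value = 26
So value = 26

Answer: 26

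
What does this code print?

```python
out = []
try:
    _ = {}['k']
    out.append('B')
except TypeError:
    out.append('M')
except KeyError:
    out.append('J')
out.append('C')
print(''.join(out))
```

Execution trace: 'J' (except KeyError) → 'C' (after the try/except). Output: JC

Answer: JC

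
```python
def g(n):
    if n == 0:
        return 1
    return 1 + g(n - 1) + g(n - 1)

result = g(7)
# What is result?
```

g(n) = 1 + 2·g(n-1), g(0)=1. Closed form: (1+1)·2^7 - 1 = 255.

Answer: 255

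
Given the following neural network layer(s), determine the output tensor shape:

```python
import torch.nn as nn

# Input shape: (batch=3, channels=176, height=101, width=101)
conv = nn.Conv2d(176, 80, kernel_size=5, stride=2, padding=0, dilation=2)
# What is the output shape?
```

Input: (3, 176, 101, 101) -> Output: (3, 80, 47, 47)

Answer: (3, 80, 47, 47)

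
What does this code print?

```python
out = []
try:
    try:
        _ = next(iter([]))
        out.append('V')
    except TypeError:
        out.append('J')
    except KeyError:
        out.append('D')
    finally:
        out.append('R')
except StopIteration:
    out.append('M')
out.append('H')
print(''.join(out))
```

Execution trace: 'R' (finally) → 'M' (outer except StopIteration) → 'H' (after the try/except). Output: RMH

Answer: RMH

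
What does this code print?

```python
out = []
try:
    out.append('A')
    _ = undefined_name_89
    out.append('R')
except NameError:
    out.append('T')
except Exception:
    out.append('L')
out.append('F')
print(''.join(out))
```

Execution trace: 'A' (try body) → 'T' (except NameError) → 'F' (after the try/except). Output: ATF

Answer: ATF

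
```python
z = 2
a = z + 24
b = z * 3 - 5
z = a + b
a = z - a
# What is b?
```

Trace:
`z = 2` → z = 2
`a = z + 24` → a = 26
`b = z * 3 - 5` → b = 1
`z = a + b` → z = 27
`a = z - a` → a = 1
So b = 1

Answer: 1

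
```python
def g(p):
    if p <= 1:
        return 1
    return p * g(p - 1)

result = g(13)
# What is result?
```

g(13) = 13 * 12 * 11 * 10 * 9 * 8 * 7 * 6 * 5 * 4 * 3 * 2 * 1 = 6227020800

Answer: 6227020800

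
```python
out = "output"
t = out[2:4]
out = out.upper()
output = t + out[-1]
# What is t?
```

Trace:
`out = "output"` → out = 'output'
`t = out[2:4]` → t = 'tp'
`out = out.upper()` → out = 'OUTPUT'
`output = t + out[-1]` → output = 'tpT'
So t = 'tp'

Answer: 'tp'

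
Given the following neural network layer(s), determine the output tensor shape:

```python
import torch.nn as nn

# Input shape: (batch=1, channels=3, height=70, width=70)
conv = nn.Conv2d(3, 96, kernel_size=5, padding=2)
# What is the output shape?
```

Input: (1, 3, 70, 70) -> Output: (1, 96, 70, 70)

Answer: (1, 96, 70, 70)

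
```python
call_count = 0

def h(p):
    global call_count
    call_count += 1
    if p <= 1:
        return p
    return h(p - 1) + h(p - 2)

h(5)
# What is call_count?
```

Calls(p) = 1 + Calls(p-1) + Calls(p-2); Calls(0)=Calls(1)=1. For p=5 this gives 15.

Answer: 15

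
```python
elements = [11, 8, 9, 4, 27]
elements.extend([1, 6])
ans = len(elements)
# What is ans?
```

Trace:
`elements = [11, 8, 9, 4, 27]` → elements = [11, 8, 9, 4, 27]
`elements.extend([1, 6])` → elements = [11, 8, 9, 4, 27, 1, 6]
`ans = len(elements)` → ans = 7
So ans = 7

Answer: 7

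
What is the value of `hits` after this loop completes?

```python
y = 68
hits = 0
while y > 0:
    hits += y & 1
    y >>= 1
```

Count set bits in 68 (binary: 0b1000100)
`hits` takes the values: 0 → 1 → 2

Answer: 2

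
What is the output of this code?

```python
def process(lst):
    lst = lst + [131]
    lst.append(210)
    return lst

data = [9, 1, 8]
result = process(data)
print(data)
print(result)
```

Key concept: rebinding parameter vs mutation.
Step by step:
`data = [9, 1, 8]` → data = [9, 1, 8]
`result = process(data)` → result = [9, 1, 8, 131, 210]
`print(data)` → prints [9, 1, 8]
`print(result)` → prints [9, 1, 8, 131, 210]

Answer:
[9, 1, 8]
[9, 1, 8, 131, 210]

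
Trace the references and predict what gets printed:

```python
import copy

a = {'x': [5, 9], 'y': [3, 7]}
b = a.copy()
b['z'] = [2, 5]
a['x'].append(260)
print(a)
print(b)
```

Key concept: shallow copy of dict with mutable values.
Step by step:
`a = {'x': [5, 9], 'y': [3, 7]}` → a = {'x': [5, 9], 'y': [3, 7]}
`b = a.copy()` → b = {'x': [5, 9], 'y': [3, 7]}
`b['z'] = [2, 5]` → b = {'x': [5, 9], 'y': [3, 7], 'z': [2, 5]}
`a['x'].append(260)` → a = {'x': [5, 9, 260], 'y': [3, 7]}; b = {'x': [5, 9, 260], 'y': [3, 7], 'z': [2, 5]}
`print(a)` → prints {'x': [5, 9, 260], 'y': [3, 7]}
`print(b)` → prints {'x': [5, 9, 260], 'y': [3, 7], 'z': [2, 5]}

Answer:
{'x': [5, 9, 260], 'y': [3, 7]}
{'x': [5, 9, 260], 'y': [3, 7], 'z': [2, 5]}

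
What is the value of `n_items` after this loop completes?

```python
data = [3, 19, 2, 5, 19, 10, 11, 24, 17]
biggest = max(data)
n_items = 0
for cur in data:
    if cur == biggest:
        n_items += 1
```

Count of max value 24 in [3, 19, 2, 5, 19, 10, 11, 24, 17]
`n_items` takes the values: 0 → 1

Answer: 1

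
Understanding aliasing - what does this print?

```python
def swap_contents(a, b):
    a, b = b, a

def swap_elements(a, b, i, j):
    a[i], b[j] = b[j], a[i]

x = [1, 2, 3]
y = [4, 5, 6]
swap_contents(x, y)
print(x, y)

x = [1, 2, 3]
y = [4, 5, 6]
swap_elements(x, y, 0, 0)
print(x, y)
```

Key concept: parameter rebinding vs mutation.
Step by step:
`x = [1, 2, 3]` → x = [1, 2, 3]
`y = [4, 5, 6]` → y = [4, 5, 6]
`swap_contents(x, y)` → no visible change to tracked variables
`print(x, y)` → prints [1, 2, 3] [4, 5, 6]
`x = [1, 2, 3]` → x = [1, 2, 3]
`y = [4, 5, 6]` → y = [4, 5, 6]
`swap_elements(x, y, 0, 0)` → x = [4, 2, 3]; y = [1, 5, 6]
`print(x, y)` → prints [4, 2, 3] [1, 5, 6]

Answer:
[1, 2, 3] [4, 5, 6]
[4, 2, 3] [1, 5, 6]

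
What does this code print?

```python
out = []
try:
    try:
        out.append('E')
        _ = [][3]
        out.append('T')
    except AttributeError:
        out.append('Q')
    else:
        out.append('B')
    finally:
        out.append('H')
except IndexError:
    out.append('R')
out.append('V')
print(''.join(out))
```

Execution trace: 'E' (inner try body) → 'H' (inner finally) → 'R' (outer except IndexError) → 'V' (after the try/except). Output: EHRV

Answer: EHRV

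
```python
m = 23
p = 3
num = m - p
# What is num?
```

Trace:
`m = 23` → m = 23
`p = 3` → p = 3
`num = m - p` → num = 20
So num = 20

Answer: 20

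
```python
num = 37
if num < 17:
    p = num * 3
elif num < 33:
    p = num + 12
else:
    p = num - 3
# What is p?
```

Trace:
`num = 37` → num = 37
`if num < 17: ...` → num < 17 is False, num < 33 is False, take else branch → p = 34
So p = 34

Answer: 34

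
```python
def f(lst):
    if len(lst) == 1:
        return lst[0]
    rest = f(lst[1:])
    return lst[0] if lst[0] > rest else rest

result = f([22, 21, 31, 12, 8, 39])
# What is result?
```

Recursive max over [22, 21, 31, 12, 8, 39] = 39

Answer: 39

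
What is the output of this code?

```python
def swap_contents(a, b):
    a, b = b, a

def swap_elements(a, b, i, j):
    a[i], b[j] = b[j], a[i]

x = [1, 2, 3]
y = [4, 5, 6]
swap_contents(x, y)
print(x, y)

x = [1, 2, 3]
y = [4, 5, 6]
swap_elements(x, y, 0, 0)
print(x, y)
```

Key concept: parameter rebinding vs mutation.
Step by step:
`x = [1, 2, 3]` → x = [1, 2, 3]
`y = [4, 5, 6]` → y = [4, 5, 6]
`swap_contents(x, y)` → no visible change to tracked variables
`print(x, y)` → prints [1, 2, 3] [4, 5, 6]
`x = [1, 2, 3]` → x = [1, 2, 3]
`y = [4, 5, 6]` → y = [4, 5, 6]
`swap_elements(x, y, 0, 0)` → x = [4, 2, 3]; y = [1, 5, 6]
`print(x, y)` → prints [4, 2, 3] [1, 5, 6]

Answer:
[1, 2, 3] [4, 5, 6]
[4, 2, 3] [1, 5, 6]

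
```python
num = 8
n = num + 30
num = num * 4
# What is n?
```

Trace:
`num = 8` → num = 8
`n = num + 30` → n = 38
`num = num * 4` → num = 32
So n = 38

Answer: 38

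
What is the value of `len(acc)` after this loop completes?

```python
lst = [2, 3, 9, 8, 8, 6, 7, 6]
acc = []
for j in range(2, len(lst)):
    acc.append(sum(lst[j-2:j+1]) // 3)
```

Number of 3-element averages
`acc` takes the values: [] → [4] → [4, 6] → [4, 6, 8] → [4, 6, 8, 7] → [4, 6, 8, 7, 7] → [4, 6, 8, 7, 7, 6]
So `len(acc)` = 6

Answer: 6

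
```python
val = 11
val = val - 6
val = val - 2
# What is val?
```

Trace:
`val = 11` → val = 11
`val = val - 6` → val = 5
`val = val - 2` → val = 3
So val = 3

Answer: 3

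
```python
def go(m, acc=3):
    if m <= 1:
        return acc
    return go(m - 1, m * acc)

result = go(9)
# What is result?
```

Accumulator trace (n, acc): (9, 3) -> (8, 27) -> (7, 216) -> (6, 1512) -> (5, 9072) -> (4, 45360) -> (3, 181440) -> (2, 544320) -> (1, 1088640) -> return 1088640

Answer: 1088640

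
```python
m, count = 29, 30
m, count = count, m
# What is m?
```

Trace:
`m, count = 29, 30` → m = 29; count = 30
`m, count = count, m` → m = 30; count = 29
So m = 30

Answer: 30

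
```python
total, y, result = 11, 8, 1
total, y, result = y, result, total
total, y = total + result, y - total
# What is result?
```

Trace:
`total, y, result = 11, 8, 1` → total = 11; y = 8; result = 1
`total, y, result = y, result, total` → total = 8; y = 1; result = 11
`total, y = total + result, y - total` → total = 19; y = -7
So result = 11

Answer: 11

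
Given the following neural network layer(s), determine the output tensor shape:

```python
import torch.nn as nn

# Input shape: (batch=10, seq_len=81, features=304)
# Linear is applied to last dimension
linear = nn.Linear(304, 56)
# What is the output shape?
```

Input: (10, 81, 304) -> Output: (10, 81, 56)

Answer: (10, 81, 56)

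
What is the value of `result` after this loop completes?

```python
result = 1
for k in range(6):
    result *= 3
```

3^6 = 729
`result` takes the values: 1 → 3 → 9 → 27 → 81 → 243 → 729

Answer: 729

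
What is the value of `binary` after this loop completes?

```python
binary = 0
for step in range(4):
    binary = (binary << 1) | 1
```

Build 4 consecutive 1-bits: 0b1111
`binary` takes the values: 0 → 1 → 3 → 7 → 15

Answer: 15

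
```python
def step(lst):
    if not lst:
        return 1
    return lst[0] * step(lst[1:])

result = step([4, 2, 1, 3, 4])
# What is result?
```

Product over [4, 2, 1, 3, 4] = 4 * 2 * 1 * 3 * 4 = 96

Answer: 96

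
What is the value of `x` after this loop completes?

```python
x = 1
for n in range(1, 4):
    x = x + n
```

Start at 1, add 1 through 3
`x` takes the values: 1 → 2 → 4 → 7

Answer: 7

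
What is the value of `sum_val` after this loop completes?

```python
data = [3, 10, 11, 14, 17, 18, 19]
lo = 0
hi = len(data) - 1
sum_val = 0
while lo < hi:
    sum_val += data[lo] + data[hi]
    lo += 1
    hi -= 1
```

Sum of pairs from ends
`sum_val` takes the values: 0 → 22 → 50 → 78

Answer: 78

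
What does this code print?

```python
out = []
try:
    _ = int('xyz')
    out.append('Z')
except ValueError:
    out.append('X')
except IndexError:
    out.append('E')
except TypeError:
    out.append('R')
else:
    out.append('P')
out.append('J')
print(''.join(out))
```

Execution trace: 'X' (except ValueError) → 'J' (after the try/except). Output: XJ

Answer: XJ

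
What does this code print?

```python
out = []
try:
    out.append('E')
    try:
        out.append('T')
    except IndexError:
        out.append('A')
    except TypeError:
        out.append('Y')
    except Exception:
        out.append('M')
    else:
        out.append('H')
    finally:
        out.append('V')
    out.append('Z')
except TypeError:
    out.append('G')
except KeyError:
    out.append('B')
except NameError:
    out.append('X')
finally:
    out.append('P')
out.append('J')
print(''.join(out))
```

Execution trace: 'E' (try body) → 'T' (inner try body, no exception) → 'H' (inner else) → 'V' (inner finally) → 'Z' (try body, no exception) → 'P' (finally) → 'J' (after the try/except). Output: ETHVZPJ

Answer: ETHVZPJ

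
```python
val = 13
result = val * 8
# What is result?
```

Trace:
`val = 13` → val = 13
`result = val * 8` → result = 104
So result = 104

Answer: 104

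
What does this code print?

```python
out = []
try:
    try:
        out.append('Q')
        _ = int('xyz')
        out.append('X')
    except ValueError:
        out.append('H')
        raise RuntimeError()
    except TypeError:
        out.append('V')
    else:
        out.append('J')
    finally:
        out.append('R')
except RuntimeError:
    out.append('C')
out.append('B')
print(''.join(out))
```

Execution trace: 'Q' (inner try body) → 'H' (inner except ValueError) → 'R' (inner finally) → 'C' (outer except RuntimeError) → 'B' (after the try/except). Output: QHRCB

Answer: QHRCB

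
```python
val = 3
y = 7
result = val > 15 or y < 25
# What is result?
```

Trace:
`val = 3` → val = 3
`y = 7` → y = 7
`result = val > 15 or y < 25` → result = True
So result = True

Answer: True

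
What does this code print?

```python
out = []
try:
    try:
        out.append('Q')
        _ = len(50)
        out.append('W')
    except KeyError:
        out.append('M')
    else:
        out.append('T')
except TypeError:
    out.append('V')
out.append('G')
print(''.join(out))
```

Execution trace: 'Q' (try body) → 'V' (outer except TypeError) → 'G' (after the try/except). Output: QVG

Answer: QVG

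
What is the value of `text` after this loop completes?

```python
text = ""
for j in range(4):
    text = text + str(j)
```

Concatenate digits 0 to 3
`text` takes the values: "" → "0" → "01" → "012" → "0123"

Answer: "0123"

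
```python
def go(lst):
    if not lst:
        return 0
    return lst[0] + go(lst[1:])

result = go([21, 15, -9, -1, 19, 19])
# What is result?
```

21 + 15 + (-9) + (-1) + 19 + 19 + 0 = 64

Answer: 64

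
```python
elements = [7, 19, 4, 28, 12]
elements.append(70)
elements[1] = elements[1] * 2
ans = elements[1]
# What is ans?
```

Trace:
`elements = [7, 19, 4, 28, 12]` → elements = [7, 19, 4, 28, 12]
`elements.append(70)` → elements = [7, 19, 4, 28, 12, 70]
`elements[1] = elements[1] * 2` → elements = [7, 38, 4, 28, 12, 70]
`ans = elements[1]` → ans = 38
So ans = 38

Answer: 38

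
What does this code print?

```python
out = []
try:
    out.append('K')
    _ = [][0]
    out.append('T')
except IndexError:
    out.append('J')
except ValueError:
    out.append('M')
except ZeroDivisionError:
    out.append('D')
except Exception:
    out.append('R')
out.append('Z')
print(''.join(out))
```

Execution trace: 'K' (try body) → 'J' (except IndexError) → 'Z' (after the try/except). Output: KJZ

Answer: KJZ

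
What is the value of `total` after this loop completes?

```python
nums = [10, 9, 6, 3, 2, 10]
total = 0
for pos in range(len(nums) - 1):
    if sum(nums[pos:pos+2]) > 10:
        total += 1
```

Count windows with sum > 10
`total` takes the values: 0 → 1 → 2 → 3

Answer: 3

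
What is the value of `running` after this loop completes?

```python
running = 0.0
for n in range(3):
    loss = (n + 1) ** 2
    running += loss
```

Sum of squared losses 1² + 2² + ... + 3²
`running` takes the values: 0.0 → 1.0 → 5.0 → 14.0

Answer: 14.0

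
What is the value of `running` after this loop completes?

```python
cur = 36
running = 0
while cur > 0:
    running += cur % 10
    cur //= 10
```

Sum digits of 36
`running` takes the values: 0 → 6 → 9

Answer: 9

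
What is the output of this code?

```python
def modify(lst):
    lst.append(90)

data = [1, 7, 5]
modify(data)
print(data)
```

Key concept: function modifies passed list.
Step by step:
`data = [1, 7, 5]` → data = [1, 7, 5]
`modify(data)` → data = [1, 7, 5, 90]
`print(data)` → prints [1, 7, 5, 90]

Answer: [1, 7, 5, 90]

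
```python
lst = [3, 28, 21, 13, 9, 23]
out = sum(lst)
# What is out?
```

Trace:
`lst = [3, 28, 21, 13, 9, 23]` → lst = [3, 28, 21, 13, 9, 23]
`out = sum(lst)` → out = 97
So out = 97

Answer: 97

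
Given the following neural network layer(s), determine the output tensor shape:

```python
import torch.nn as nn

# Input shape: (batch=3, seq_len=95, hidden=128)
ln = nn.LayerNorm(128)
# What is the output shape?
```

Input: (3, 95, 128) -> Output: (3, 95, 128)

Answer: (3, 95, 128)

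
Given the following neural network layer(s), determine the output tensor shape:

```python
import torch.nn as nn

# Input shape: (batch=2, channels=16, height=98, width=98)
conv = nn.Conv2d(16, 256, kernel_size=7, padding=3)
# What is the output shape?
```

Input: (2, 16, 98, 98) -> Output: (2, 256, 98, 98)

Answer: (2, 256, 98, 98)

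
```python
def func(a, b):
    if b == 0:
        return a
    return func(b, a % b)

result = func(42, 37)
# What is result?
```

func(42, 37) -> func(37, 5) -> func(5, 2) -> func(2, 1) -> func(1, 0) -> 1

Answer: 1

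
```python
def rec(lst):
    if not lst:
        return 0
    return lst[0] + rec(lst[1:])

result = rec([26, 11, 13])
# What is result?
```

26 + 11 + 13 + 0 = 50

Answer: 50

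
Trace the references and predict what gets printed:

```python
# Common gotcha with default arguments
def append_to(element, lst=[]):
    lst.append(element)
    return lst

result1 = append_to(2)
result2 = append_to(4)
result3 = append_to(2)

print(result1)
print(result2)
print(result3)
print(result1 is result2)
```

Key concept: mutable default argument gotcha.
Step by step:
`result1 = append_to(2)` → result1 = [2]
`result2 = append_to(4)` → result1 = [2, 4] (same object as result2); result2 = [2, 4] (same object as result1)
`result3 = append_to(2)` → result1 = [2, 4, 2] (same object as result2, result3); result2 = [2, 4, 2] (same object as result1, result3); result3 = [2, 4, 2] (same object as result1, result2)
`print(result1)` → prints [2, 4, 2]
`print(result2)` → prints [2, 4, 2]
`print(result3)` → prints [2, 4, 2]
`print(result1 is result2)` → prints True

Answer:
[2, 4, 2]
[2, 4, 2]
[2, 4, 2]
True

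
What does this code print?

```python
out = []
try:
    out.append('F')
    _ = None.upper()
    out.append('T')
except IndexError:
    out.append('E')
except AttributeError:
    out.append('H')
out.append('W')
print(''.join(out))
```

Execution trace: 'F' (try body) → 'H' (except AttributeError) → 'W' (after the try/except). Output: FHW

Answer: FHW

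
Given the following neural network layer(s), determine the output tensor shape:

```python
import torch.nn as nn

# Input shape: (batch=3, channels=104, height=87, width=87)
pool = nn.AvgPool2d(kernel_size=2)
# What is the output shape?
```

Input: (3, 104, 87, 87) -> Output: (3, 104, 43, 43)

Answer: (3, 104, 43, 43)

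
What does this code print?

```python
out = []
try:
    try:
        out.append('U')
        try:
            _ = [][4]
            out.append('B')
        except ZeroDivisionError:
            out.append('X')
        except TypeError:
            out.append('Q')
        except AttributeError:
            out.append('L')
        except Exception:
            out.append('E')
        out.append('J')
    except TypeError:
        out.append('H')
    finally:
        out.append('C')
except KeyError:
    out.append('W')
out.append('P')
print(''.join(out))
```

Execution trace: 'U' (try body) → 'E' (inner except Exception) → 'J' (try body, no exception) → 'C' (finally) → 'P' (after the try/except). Output: UEJCP

Answer: UEJCP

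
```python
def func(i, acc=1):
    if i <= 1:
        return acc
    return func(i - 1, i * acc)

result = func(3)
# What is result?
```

Accumulator trace (n, acc): (3, 1) -> (2, 3) -> (1, 6) -> return 6

Answer: 6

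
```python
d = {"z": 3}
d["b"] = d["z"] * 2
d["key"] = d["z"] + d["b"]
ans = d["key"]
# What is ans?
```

Trace:
`d = {"z": 3}` → d = {'z': 3}
`d["b"] = d["z"] * 2` → d = {'z': 3, 'b': 6}
`d["key"] = d["z"] + d["b"]` → d = {'z': 3, 'b': 6, 'key': 9}
`ans = d["key"]` → ans = 9
So ans = 9

Answer: 9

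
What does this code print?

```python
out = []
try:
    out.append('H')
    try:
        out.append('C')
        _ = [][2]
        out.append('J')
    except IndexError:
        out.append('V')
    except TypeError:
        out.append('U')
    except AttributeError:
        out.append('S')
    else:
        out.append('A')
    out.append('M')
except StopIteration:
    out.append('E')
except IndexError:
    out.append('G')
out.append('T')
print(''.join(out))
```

Execution trace: 'H' (try body) → 'C' (inner try body) → 'V' (inner except IndexError) → 'M' (try body, no exception) → 'T' (after the try/except). Output: HCVMT

Answer: HCVMT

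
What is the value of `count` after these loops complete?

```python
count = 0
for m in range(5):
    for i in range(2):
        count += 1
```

5 * 2 = 10
`count` takes the values: 0 → 1 → 2 → 3 → 4 → 5 → 6 → 7 → 8 → 9 → 10

Answer: 10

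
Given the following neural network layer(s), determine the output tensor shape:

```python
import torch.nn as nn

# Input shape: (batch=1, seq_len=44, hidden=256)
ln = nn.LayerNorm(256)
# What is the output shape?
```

Input: (1, 44, 256) -> Output: (1, 44, 256)

Answer: (1, 44, 256)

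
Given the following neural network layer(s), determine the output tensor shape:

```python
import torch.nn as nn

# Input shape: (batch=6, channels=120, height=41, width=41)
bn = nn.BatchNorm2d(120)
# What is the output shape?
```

Input: (6, 120, 41, 41) -> Output: (6, 120, 41, 41)

Answer: (6, 120, 41, 41)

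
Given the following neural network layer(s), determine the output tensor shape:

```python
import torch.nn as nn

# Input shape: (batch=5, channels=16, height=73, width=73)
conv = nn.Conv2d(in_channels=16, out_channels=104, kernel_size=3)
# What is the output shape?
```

Input: (5, 16, 73, 73) -> Output: (5, 104, 71, 71)

Answer: (5, 104, 71, 71)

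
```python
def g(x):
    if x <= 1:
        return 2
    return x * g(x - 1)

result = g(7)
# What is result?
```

g(7) = 7 * 6 * 5 * 4 * 3 * 2 * 2 = 10080

Answer: 10080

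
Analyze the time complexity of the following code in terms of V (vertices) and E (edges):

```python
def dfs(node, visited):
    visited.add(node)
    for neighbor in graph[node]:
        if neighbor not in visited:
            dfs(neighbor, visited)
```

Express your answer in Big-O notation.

This is Depth-first search (recursive). Time complexity: O(V + E).

Answer: O(V + E)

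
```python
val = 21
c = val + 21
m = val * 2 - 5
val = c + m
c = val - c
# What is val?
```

Trace:
`val = 21` → val = 21
`c = val + 21` → c = 42
`m = val * 2 - 5` → m = 37
`val = c + m` → val = 79
`c = val - c` → c = 37
So val = 79

Answer: 79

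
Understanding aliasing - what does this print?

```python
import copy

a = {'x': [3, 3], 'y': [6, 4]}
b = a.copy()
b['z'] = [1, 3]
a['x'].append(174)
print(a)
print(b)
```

Key concept: shallow copy of dict with mutable values.
Step by step:
`a = {'x': [3, 3], 'y': [6, 4]}` → a = {'x': [3, 3], 'y': [6, 4]}
`b = a.copy()` → b = {'x': [3, 3], 'y': [6, 4]}
`b['z'] = [1, 3]` → b = {'x': [3, 3], 'y': [6, 4], 'z': [1, 3]}
`a['x'].append(174)` → a = {'x': [3, 3, 174], 'y': [6, 4]}; b = {'x': [3, 3, 174], 'y': [6, 4], 'z': [1, 3]}
`print(a)` → prints {'x': [3, 3, 174], 'y': [6, 4]}
`print(b)` → prints {'x': [3, 3, 174], 'y': [6, 4], 'z': [1, 3]}

Answer:
{'x': [3, 3, 174], 'y': [6, 4]}
{'x': [3, 3, 174], 'y': [6, 4], 'z': [1, 3]}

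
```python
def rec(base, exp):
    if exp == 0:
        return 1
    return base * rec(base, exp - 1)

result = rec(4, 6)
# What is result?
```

rec(4, 6) = 4 * 4 * 4 * 4 * 4 * 4 = 4096

Answer: 4096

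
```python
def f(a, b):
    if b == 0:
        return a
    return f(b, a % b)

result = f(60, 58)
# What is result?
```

f(60, 58) -> f(58, 2) -> f(2, 0) -> 2

Answer: 2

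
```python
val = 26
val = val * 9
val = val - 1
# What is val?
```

Trace:
`val = 26` → val = 26
`val = val * 9` → val = 234
`val = val - 1` → val = 233
So val = 233

Answer: 233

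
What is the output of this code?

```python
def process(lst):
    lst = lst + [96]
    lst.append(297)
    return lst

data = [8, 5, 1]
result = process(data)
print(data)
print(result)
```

Key concept: rebinding parameter vs mutation.
Step by step:
`data = [8, 5, 1]` → data = [8, 5, 1]
`result = process(data)` → result = [8, 5, 1, 96, 297]
`print(data)` → prints [8, 5, 1]
`print(result)` → prints [8, 5, 1, 96, 297]

Answer:
[8, 5, 1]
[8, 5, 1, 96, 297]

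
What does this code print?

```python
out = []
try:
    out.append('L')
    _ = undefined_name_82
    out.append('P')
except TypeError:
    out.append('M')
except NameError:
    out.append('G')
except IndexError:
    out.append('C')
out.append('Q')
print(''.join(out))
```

Execution trace: 'L' (try body) → 'G' (except NameError) → 'Q' (after the try/except). Output: LGQ

Answer: LGQ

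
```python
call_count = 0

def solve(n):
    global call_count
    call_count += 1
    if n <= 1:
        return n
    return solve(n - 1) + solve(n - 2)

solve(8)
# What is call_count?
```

Calls(n) = 1 + Calls(n-1) + Calls(n-2); Calls(0)=Calls(1)=1. For n=8 this gives 67.

Answer: 67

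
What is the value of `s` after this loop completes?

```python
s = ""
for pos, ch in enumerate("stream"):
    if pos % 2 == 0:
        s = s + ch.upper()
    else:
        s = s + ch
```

Uppercase even positions in 'stream'
`s` takes the values: "" → "S" → "St" → "StR" → "StRe" → "StReA" → "StReAm"

Answer: "StReAm"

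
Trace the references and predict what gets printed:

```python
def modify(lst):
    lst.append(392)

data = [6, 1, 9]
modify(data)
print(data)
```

Key concept: function modifies passed list.
Step by step:
`data = [6, 1, 9]` → data = [6, 1, 9]
`modify(data)` → data = [6, 1, 9, 392]
`print(data)` → prints [6, 1, 9, 392]

Answer: [6, 1, 9, 392]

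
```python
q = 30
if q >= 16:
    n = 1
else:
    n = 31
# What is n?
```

Trace:
`q = 30` → q = 30
`if q >= 16: ...` → q >= 16 is True → n = 1
So n = 1

Answer: 1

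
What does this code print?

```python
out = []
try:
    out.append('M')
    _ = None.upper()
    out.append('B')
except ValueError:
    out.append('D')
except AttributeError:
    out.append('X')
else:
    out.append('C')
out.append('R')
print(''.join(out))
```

Execution trace: 'M' (try body) → 'X' (except AttributeError) → 'R' (after the try/except). Output: MXR

Answer: MXR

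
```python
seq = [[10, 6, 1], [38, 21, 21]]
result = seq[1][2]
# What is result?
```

Trace:
`seq = [[10, 6, 1], [38, 21, 21]]` → seq = [[10, 6, 1], [38, 21, 21]]
`result = seq[1][2]` → result = 21
So result = 21

Answer: 21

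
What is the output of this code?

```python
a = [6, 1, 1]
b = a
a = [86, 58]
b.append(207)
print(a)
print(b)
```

Key concept: rebinding vs mutation: a is rebound to a new list, b still points at the original.
Step by step:
`a = [6, 1, 1]` → a = [6, 1, 1]
`b = a` → b = [6, 1, 1] (same object as a)
`a = [86, 58]` → a = [86, 58]
`b.append(207)` → b = [6, 1, 1, 207]
`print(a)` → prints [86, 58]
`print(b)` → prints [6, 1, 1, 207]

Answer:
[86, 58]
[6, 1, 1, 207]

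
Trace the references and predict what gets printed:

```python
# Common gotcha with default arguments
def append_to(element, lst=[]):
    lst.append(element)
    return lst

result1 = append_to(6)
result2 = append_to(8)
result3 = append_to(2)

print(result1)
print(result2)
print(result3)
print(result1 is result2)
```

Key concept: mutable default argument gotcha.
Step by step:
`result1 = append_to(6)` → result1 = [6]
`result2 = append_to(8)` → result1 = [6, 8] (same object as result2); result2 = [6, 8] (same object as result1)
`result3 = append_to(2)` → result1 = [6, 8, 2] (same object as result2, result3); result2 = [6, 8, 2] (same object as result1, result3); result3 = [6, 8, 2] (same object as result1, result2)
`print(result1)` → prints [6, 8, 2]
`print(result2)` → prints [6, 8, 2]
`print(result3)` → prints [6, 8, 2]
`print(result1 is result2)` → prints True

Answer:
[6, 8, 2]
[6, 8, 2]
[6, 8, 2]
True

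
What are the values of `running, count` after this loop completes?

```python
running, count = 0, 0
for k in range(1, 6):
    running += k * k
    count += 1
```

Sum of squares and count
`running, count` takes the values: (0, 0) → (1, 0) → (1, 1) → (5, 1) → (5, 2) → (14, 2) → (14, 3) → (30, 3) → (30, 4) → (55, 4) → (55, 5)

Answer: 55, 5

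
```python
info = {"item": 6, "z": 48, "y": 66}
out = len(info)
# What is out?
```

Trace:
`info = {"item": 6, "z": 48, "y": 66}` → info = {'item': 6, 'z': 48, 'y': 66}
`out = len(info)` → out = 3
So out = 3

Answer: 3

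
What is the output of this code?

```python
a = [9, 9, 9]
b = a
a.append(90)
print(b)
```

Key concept: basic list aliasing.
Step by step:
`a = [9, 9, 9]` → a = [9, 9, 9]
`b = a` → b = [9, 9, 9] (same object as a)
`a.append(90)` → a = [9, 9, 9, 90] (same object as b); b = [9, 9, 9, 90] (same object as a)
`print(b)` → prints [9, 9, 9, 90]

Answer: [9, 9, 9, 90]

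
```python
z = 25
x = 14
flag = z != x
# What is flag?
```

Trace:
`z = 25` → z = 25
`x = 14` → x = 14
`flag = z != x` → flag = True
So flag = True

Answer: True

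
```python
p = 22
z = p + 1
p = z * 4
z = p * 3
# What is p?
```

Trace:
`p = 22` → p = 22
`z = p + 1` → z = 23
`p = z * 4` → p = 92
`z = p * 3` → z = 276
So p = 92

Answer: 92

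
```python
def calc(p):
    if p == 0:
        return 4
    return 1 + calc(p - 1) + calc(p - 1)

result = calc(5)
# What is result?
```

calc(p) = 1 + 2·calc(p-1), calc(0)=4. Closed form: (4+1)·2^5 - 1 = 159.

Answer: 159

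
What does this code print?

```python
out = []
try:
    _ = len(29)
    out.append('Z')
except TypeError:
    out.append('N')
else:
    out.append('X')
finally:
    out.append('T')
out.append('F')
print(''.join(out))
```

Execution trace: 'N' (except TypeError) → 'T' (finally) → 'F' (after the try/except). Output: NTF

Answer: NTF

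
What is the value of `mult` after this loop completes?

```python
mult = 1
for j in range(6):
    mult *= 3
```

3^6 = 729
`mult` takes the values: 1 → 3 → 9 → 27 → 81 → 243 → 729

Answer: 729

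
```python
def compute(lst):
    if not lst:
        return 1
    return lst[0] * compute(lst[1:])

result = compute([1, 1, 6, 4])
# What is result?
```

Product over [1, 1, 6, 4] = 1 * 1 * 6 * 4 = 24

Answer: 24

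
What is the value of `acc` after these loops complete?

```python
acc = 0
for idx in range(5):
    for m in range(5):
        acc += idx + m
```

Sum of all idx+m for idx,m in 5x5
`acc` takes the values: 0 → 1 → 3 → 6 → 10 → 11 → 13 → 16 → 20 → 25 → 27 → 30 → 34 → 39 → 45 → 48 → 52 → 57 → 63 → 70 → 74 → 79 → 85 → 92 → 100

Answer: 100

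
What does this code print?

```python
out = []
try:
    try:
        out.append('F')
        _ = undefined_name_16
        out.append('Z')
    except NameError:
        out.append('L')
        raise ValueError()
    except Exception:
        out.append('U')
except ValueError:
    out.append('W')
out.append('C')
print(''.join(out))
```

Execution trace: 'F' (try body) → 'L' (except NameError) → 'W' (outer except ValueError) → 'C' (after the try/except). Output: FLWC

Answer: FLWC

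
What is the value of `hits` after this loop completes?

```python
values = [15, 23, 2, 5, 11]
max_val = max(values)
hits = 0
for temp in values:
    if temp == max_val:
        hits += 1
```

Count of max value 23 in [15, 23, 2, 5, 11]
`hits` takes the values: 0 → 1

Answer: 1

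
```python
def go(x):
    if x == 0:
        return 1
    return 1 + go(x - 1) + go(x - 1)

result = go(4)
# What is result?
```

go(x) = 1 + 2·go(x-1), go(0)=1. Closed form: (1+1)·2^4 - 1 = 31.

Answer: 31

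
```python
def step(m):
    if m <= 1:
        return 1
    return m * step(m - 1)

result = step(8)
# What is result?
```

step(8) = 8 * 7 * 6 * 5 * 4 * 3 * 2 * 1 = 40320

Answer: 40320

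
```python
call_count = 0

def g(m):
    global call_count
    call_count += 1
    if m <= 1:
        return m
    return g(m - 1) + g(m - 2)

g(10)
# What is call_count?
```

Calls(m) = 1 + Calls(m-1) + Calls(m-2); Calls(0)=Calls(1)=1. For m=10 this gives 177.

Answer: 177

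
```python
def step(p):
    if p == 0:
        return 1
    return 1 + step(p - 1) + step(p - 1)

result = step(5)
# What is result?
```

step(p) = 1 + 2·step(p-1), step(0)=1. Closed form: (1+1)·2^5 - 1 = 63.

Answer: 63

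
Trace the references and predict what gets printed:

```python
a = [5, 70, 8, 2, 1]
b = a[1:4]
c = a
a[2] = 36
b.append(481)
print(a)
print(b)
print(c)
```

Key concept: slice vs alias.
Step by step:
`a = [5, 70, 8, 2, 1]` → a = [5, 70, 8, 2, 1]
`b = a[1:4]` → b = [70, 8, 2]
`c = a` → c = [5, 70, 8, 2, 1] (same object as a)
`a[2] = 36` → a = [5, 70, 36, 2, 1] (same object as c); c = [5, 70, 36, 2, 1] (same object as a)
`b.append(481)` → b = [70, 8, 2, 481]
`print(a)` → prints [5, 70, 36, 2, 1]
`print(b)` → prints [70, 8, 2, 481]
`print(c)` → prints [5, 70, 36, 2, 1]

Answer:
[5, 70, 36, 2, 1]
[70, 8, 2, 481]
[5, 70, 36, 2, 1]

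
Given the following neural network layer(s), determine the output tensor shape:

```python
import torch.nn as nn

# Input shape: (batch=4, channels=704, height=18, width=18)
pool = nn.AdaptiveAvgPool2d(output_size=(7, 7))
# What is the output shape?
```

Input: (4, 704, 18, 18) -> Output: (4, 704, 7, 7)

Answer: (4, 704, 7, 7)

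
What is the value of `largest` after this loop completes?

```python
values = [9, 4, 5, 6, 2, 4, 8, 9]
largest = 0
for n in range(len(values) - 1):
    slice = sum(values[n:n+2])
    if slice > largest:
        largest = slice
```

Max sum of 2-element window in [9, 4, 5, 6, 2, 4, 8, 9]
`largest` takes the values: 0 → 13 → 17

Answer: 17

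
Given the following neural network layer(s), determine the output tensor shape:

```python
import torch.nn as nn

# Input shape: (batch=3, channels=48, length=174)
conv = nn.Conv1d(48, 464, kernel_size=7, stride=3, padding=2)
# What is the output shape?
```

Input: (3, 48, 174) -> Output: (3, 464, 58)

Answer: (3, 464, 58)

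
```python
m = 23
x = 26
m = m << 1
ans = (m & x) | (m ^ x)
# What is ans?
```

Trace:
`m = 23` → m = 23
`x = 26` → x = 26
`m = m << 1` → m = 46
`ans = (m & x) | (m ^ x)` → ans = 62
So ans = 62

Answer: 62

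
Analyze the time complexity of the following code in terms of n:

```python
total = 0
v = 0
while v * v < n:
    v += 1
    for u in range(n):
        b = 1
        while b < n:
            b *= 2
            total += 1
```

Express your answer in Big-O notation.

Each loop level contributes: √n × n × log n. Multiplying the contributions gives O(n√n log n).

Answer: O(n√n log n)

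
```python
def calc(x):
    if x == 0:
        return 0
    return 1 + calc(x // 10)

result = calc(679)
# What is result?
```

Count of digits of 679: 3

Answer: 3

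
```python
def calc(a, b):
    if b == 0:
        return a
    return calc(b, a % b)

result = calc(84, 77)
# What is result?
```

calc(84, 77) -> calc(77, 7) -> calc(7, 0) -> 7

Answer: 7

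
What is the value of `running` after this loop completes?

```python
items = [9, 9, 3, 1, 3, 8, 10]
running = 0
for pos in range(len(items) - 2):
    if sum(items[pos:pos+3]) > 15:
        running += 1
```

Count windows with sum > 15
`running` takes the values: 0 → 1 → 2

Answer: 2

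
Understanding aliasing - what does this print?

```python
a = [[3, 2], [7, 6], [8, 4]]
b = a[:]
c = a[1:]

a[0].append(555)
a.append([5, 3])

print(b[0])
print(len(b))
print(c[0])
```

Key concept: slice with nested mutation.
Step by step:
`a = [[3, 2], [7, 6], [8, 4]]` → a = [[3, 2], [7, 6], [8, 4]]
`b = a[:]` → b = [[3, 2], [7, 6], [8, 4]]
`c = a[1:]` → c = [[7, 6], [8, 4]]
`a[0].append(555)` → a = [[3, 2, 555], [7, 6], [8, 4]]; b = [[3, 2, 555], [7, 6], [8, 4]]
`a.append([5, 3])` → a = [[3, 2, 555], [7, 6], [8, 4], [5, 3]]
`print(b[0])` → prints [3, 2, 555]
`print(len(b))` → prints 3
`print(c[0])` → prints [7, 6]

Answer:
[3, 2, 555]
3
[7, 6]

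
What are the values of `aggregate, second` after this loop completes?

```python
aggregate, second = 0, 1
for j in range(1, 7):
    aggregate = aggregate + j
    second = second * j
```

Sum and factorial of 1 to 6
`aggregate, second` takes the values: (0, 1) → (1, 1) → (3, 1) → (3, 2) → (6, 2) → (6, 6) → (10, 6) → (10, 24) → (15, 24) → (15, 120) → (21, 120) → (21, 720)

Answer: 21, 720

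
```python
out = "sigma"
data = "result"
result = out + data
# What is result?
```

Trace:
`out = "sigma"` → out = 'sigma'
`data = "result"` → data = 'result'
`result = out + data` → result = 'sigmaresult'
So result = 'sigmaresult'

Answer: 'sigmaresult'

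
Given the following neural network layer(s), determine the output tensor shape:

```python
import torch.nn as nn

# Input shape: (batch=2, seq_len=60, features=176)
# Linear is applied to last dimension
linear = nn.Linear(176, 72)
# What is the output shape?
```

Input: (2, 60, 176) -> Output: (2, 60, 72)

Answer: (2, 60, 72)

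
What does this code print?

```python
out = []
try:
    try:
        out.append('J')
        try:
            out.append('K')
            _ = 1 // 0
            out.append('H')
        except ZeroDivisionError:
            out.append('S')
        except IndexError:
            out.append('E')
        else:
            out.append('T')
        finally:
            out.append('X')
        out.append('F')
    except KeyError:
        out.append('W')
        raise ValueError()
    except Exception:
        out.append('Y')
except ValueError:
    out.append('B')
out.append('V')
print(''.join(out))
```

Execution trace: 'J' (try body) → 'K' (inner try body) → 'S' (inner except ZeroDivisionError) → 'X' (inner finally) → 'F' (try body, no exception) → 'V' (after the try/except). Output: JKSXFV

Answer: JKSXFV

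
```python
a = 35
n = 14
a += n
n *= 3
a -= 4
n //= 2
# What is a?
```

Trace:
`a = 35` → a = 35
`n = 14` → n = 14
`a += n` → a = 49
`n *= 3` → n = 42
`a -= 4` → a = 45
`n //= 2` → n = 21
So a = 45

Answer: 45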